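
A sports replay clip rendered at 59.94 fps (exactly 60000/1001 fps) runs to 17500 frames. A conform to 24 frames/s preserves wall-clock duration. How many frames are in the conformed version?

7007 frames

Target frames = source frames × (target rate / source rate) = 17500 × (24)/(60000/1001) = 17500 × 1001/2500 = 7007.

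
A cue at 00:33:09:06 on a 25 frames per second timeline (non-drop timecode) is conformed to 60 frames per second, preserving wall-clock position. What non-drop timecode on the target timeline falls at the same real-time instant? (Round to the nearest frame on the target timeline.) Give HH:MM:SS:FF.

00:33:09:14

Source frame index: (0×3600 + 33×60 + 9) × 25 + 6 = 49731.
Real time: 49731 / (25) = 49731/25 s.
Target frame: (49731/25) × (60) = 596772/5 ≈ 119354.400 → 119354.
At 60 labels/s: frame 119354 → 00:33:09:14.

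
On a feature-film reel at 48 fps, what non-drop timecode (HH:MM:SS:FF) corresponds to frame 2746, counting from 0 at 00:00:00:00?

00:00:57:10

2746 ÷ 48 = 57 full seconds, remainder 10 frames.
57 s = 0 h 0 min 57 s.
Timecode: 00:00:57:10.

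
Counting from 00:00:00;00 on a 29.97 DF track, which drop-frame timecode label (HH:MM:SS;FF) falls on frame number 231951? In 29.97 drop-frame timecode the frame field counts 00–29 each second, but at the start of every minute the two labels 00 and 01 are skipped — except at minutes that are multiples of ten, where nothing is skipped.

Ten DF minutes hold 17982 frames, so frame 231951 lies in block 12 (frames 215784–233765) with 16167 frames into that block.
The block's first minute is 1800 frames and the rest 1798 each; 16167 frames reaches minute 8, so 12 × 18 + 8 × 2 = 232 labels have been skipped so far.
Adding those back, label number 231951 + 232 = 232183 at 30 labels/s is 7739 s + 13 f = 2 h 8 min 59 s frame 13, i.e. 02:08:59;13.

02:08:59;13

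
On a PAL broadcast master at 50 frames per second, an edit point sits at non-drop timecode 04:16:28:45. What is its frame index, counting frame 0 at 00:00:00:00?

frame 769445

Total seconds to the label: (4 × 3600 + 16 × 60 + 28) = 15388.
Frame index = 15388 × 50 + 45 = 769445.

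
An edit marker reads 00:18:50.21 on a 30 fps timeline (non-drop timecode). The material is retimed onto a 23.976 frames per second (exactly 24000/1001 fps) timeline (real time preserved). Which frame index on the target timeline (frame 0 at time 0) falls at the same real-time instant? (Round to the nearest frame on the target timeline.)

Source frame index: (0×3600 + 18×60 + 50) × 30 + 21 = 33921.
Real time: 33921 / (30) = 11307/10 s.
Target frame: (11307/10) × (24000/1001) = 27136800/1001 ≈ 27109.690 → 27110.

frame 27110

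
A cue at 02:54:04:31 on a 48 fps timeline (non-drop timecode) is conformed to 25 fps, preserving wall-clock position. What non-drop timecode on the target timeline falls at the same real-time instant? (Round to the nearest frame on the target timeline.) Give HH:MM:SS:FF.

02:54:04:16

Source frame index: (2×3600 + 54×60 + 4) × 48 + 31 = 501343.
Real time: 501343 / (48) = 501343/48 s.
Target frame: (501343/48) × (25) = 12533575/48 ≈ 261116.146 → 261116.
At 25 labels/s: frame 261116 → 02:54:04:16.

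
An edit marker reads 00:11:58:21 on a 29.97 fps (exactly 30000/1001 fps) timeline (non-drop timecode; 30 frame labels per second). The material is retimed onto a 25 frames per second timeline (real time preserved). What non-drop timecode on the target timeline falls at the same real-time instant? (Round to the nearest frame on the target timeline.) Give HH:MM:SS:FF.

00:11:59:10

Source frame index: (0×3600 + 11×60 + 58) × 30 + 21 = 21561.
Real time: 21561 / (30000/1001) = 7194187/10000 s.
Target frame: (7194187/10000) × (25) = 7194187/400 ≈ 17985.467 → 17985.
At 25 labels/s: frame 17985 → 00:11:59:10.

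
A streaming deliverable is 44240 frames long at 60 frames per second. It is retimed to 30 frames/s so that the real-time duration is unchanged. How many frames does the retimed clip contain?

22120 frames

Target frames = source frames × (target rate / source rate) = 44240 × (30)/(60) = 44240 × 1/2 = 22120.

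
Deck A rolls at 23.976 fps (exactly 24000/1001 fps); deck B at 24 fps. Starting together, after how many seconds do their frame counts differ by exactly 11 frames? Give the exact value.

11011/24 seconds

The gap grows by |24 − 24000/1001| = 24/1001 frames per second.
Time for a 11-frame gap: 11 ÷ (24/1001) = 11011/24 s.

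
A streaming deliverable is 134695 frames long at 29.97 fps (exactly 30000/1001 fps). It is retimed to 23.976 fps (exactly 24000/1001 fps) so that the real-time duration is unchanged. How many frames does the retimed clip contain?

Target frames = source frames × (target rate / source rate) = 134695 × (24000/1001)/(30000/1001) = 134695 × 4/5 = 107756.

107756 frames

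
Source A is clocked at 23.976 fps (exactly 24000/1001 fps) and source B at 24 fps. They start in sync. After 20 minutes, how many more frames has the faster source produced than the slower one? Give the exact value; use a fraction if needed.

28800/1001 frames

20 min = 1200 s.
A emits 24000/1001 × 1200 = 28800000/1001 frames; B emits 24 × 1200 = 28800.
Difference = 28800/1001 frames (≈ 28.7712); B is ahead of A.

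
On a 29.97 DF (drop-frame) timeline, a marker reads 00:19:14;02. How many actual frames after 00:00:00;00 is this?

Complete 10-minute blocks: 1, each 17982 frames → 17982.
Remaining 9 whole minutes in the current block: 1800 + 8 × 1798 = 16184 frames.
Within the current minute: 14 × 30 + 2 − 2 = 420 (labels ;00/;01 skipped at this minute). Total = 17982 + 16184 + 420 = 34586.

34586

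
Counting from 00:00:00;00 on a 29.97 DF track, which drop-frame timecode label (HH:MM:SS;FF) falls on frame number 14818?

Ten DF minutes hold 17982 frames, so frame 14818 lies in block 0 (frames 0–17981) with 14818 frames into that block.
The block's first minute is 1800 frames and the rest 1798 each; 14818 frames reaches minute 8, so 0 × 18 + 8 × 2 = 16 labels have been skipped so far.
Adding those back, label number 14818 + 16 = 14834 at 30 labels/s is 494 s + 14 f = 0 h 8 min 14 s frame 14, i.e. 00:08:14;14.

00:08:14;14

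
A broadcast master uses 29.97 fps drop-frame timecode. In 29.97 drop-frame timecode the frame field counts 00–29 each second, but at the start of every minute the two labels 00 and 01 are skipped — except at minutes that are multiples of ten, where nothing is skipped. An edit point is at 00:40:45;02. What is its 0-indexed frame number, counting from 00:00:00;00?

Complete 10-minute blocks: 4, each 17982 frames → 71928.
Remaining 0 whole minutes in the current block: 0 frames.
Within the current minute: 45 × 30 + 2 = 1352. Total = 71928 + 0 + 1352 = 73280.

73280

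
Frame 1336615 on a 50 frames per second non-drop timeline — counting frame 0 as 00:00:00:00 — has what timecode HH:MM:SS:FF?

1336615 ÷ 50 = 26732 full seconds, remainder 15 frames.
26732 s = 7 h 25 min 32 s.
Timecode: 07:25:32:15.

07:25:32:15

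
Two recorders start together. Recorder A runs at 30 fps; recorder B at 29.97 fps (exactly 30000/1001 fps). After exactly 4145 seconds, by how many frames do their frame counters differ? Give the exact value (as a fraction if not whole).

124350/1001 frames

A emits 30 × 4145 = 124350 frames; B emits 30000/1001 × 4145 = 124350000/1001.
Difference = 124350/1001 frames (≈ 124.2258); B is behind A.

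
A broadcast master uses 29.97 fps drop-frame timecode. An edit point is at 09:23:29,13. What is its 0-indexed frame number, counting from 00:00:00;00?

1013269

Complete 10-minute blocks: 56, each 17982 frames → 1006992.
Remaining 3 whole minutes in the current block: 1800 + 2 × 1798 = 5396 frames.
Within the current minute: 29 × 30 + 13 − 2 = 881 (labels ;00/;01 skipped at this minute). Total = 1006992 + 5396 + 881 = 1013269.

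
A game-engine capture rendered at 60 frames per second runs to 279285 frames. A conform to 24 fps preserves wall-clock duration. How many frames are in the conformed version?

Frames at target rate = 279285 × (24) / (60) = 111714.

111714 frames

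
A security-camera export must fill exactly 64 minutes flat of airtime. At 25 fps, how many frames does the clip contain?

96000 frames

64 min = 3840 s.
Frames = 3840 × 25 = 96000.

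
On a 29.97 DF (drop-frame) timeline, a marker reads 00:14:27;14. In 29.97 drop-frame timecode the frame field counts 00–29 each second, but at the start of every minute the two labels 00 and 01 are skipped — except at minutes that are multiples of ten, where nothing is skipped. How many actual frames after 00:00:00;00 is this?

25998

Complete 10-minute blocks: 1, each 17982 frames → 17982.
Remaining 4 whole minutes in the current block: 1800 + 3 × 1798 = 7194 frames.
Within the current minute: 27 × 30 + 14 − 2 = 822 (labels ;00/;01 skipped at this minute). Total = 17982 + 7194 + 822 = 25998.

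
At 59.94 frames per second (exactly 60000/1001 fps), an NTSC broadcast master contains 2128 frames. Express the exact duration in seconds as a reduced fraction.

Running time = 2128 ÷ (60000/1001) = 2128 × 1001/60000 = 133133/3750 s.

133133/3750 seconds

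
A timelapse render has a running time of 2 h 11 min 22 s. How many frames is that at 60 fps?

472920 frames

2 h 11 min 22 s = 7882 s.
Frames = 7882 × 60 = 472920.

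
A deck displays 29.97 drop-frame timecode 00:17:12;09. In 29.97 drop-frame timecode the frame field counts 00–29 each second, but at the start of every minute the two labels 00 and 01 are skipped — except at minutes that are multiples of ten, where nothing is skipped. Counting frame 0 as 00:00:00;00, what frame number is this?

Complete 10-minute blocks: 1, each 17982 frames → 17982.
Remaining 7 whole minutes in the current block: 1800 + 6 × 1798 = 12588 frames.
Within the current minute: 12 × 30 + 9 − 2 = 367 (labels ;00/;01 skipped at this minute). Total = 17982 + 12588 + 367 = 30937.

30937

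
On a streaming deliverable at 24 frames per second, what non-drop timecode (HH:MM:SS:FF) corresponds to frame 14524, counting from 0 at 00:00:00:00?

14524 ÷ 24 = 605 full seconds, remainder 4 frames.
605 s = 0 h 10 min 5 s.
Timecode: 00:10:05:04.

00:10:05:04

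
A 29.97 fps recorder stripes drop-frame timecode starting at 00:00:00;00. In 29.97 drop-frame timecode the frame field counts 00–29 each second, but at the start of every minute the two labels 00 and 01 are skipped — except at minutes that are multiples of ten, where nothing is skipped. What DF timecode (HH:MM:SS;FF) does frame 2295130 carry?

Ten DF minutes hold 17982 frames, so frame 2295130 lies in block 127 (frames 2283714–2301695) with 11416 frames into that block.
The block's first minute is 1800 frames and the rest 1798 each; 11416 frames reaches minute 6, so 127 × 18 + 6 × 2 = 2298 labels have been skipped so far.
Adding those back, label number 2295130 + 2298 = 2297428 at 30 labels/s is 76580 s + 28 f = 21 h 16 min 20 s frame 28, i.e. 21:16:20;28.

21:16:20;28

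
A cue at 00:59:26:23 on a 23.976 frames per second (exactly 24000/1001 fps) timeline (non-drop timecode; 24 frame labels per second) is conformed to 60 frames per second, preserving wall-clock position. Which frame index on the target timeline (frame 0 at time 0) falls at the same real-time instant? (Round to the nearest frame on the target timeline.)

Source frame index: (0×3600 + 59×60 + 26) × 24 + 23 = 85607.
Real time: 85607 / (24000/1001) = 85692607/24000 s.
Target frame: (85692607/24000) × (60) = 85692607/400 ≈ 214231.517 → 214232.

frame 214232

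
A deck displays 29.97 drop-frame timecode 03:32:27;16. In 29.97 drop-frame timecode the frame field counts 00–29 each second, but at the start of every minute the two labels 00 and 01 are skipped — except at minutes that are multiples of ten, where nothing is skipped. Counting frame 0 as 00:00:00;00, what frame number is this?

As if non-drop at 30 labels/s: (3 × 3600 + 32 × 60 + 27) × 30 + 16 = 382426.
Minute boundaries passed: 212; those not divisible by 10: 212 − 21 = 191; dropped labels = 2 × 191 = 382.
Actual frame index = 382426 − 382 = 382044.

382044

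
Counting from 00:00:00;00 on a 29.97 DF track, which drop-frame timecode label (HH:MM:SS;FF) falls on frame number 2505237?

23:13:11;15

Ten DF minutes hold 17982 frames, so frame 2505237 lies in block 139 (frames 2499498–2517479) with 5739 frames into that block.
The block's first minute is 1800 frames and the rest 1798 each; 5739 frames reaches minute 3, so 139 × 18 + 3 × 2 = 2508 labels have been skipped so far.
Adding those back, label number 2505237 + 2508 = 2507745 at 30 labels/s is 83591 s + 15 f = 23 h 13 min 11 s frame 15, i.e. 23:13:11;15.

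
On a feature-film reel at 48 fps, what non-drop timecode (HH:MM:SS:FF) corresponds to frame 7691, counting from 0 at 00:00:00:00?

00:02:40:11

7691 ÷ 48 = 160 full seconds, remainder 11 frames.
160 s = 0 h 2 min 40 s.
Timecode: 00:02:40:11.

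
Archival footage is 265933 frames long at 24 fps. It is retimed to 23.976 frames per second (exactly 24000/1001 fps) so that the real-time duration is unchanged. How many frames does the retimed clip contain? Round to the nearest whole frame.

265667 frames

Frames at target rate = 265933 × (24000/1001) / (24) = 265933000/1001 ≈ 265667.333.
Nearest whole frame: 265667.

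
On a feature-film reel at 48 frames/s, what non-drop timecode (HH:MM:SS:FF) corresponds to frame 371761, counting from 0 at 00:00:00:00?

02:09:05:01

371761 ÷ 48 = 7745 full seconds, remainder 1 frame.
7745 s = 2 h 9 min 5 s.
Timecode: 02:09:05:01.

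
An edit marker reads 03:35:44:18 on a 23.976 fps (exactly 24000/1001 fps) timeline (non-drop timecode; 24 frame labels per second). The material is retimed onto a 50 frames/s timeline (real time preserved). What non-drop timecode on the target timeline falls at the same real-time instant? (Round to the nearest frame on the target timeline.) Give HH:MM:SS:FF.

03:35:57:35

Source frame index: (3×3600 + 35×60 + 44) × 24 + 18 = 310674.
Real time: 310674 / (24000/1001) = 51830779/4000 s.
Target frame: (51830779/4000) × (50) = 51830779/80 ≈ 647884.738 → 647885.
At 50 labels/s: frame 647885 → 03:35:57:35.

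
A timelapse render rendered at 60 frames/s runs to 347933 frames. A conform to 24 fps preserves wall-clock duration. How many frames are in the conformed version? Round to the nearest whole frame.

139173 frames

Frames at target rate = 347933 × (24) / (60) = 695866/5 ≈ 139173.200.
Nearest whole frame: 139173.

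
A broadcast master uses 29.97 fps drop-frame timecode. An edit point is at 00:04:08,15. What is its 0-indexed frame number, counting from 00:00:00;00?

Complete 10-minute blocks: 0, each 17982 frames → 0.
Remaining 4 whole minutes in the current block: 1800 + 3 × 1798 = 7194 frames.
Within the current minute: 8 × 30 + 15 − 2 = 253 (labels ;00/;01 skipped at this minute). Total = 0 + 7194 + 253 = 7447.

7447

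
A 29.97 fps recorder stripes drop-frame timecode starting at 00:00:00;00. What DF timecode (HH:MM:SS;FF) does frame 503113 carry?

04:39:47;07

Each 10-minute DF block holds 10 × 60 × 30 − 9 × 2 = 17982 frames. 503113 ÷ 17982 → 27 full blocks, remainder 17599.
Within the partial block the first minute is 1800 frames and each further minute 1798, so 9 further minute boundaries passed. Total skipped labels = 18 × 27 + 2 × 9 = 504.
Non-drop label index = 503113 + 504 = 503617; at 30 labels/s that is 04:39:47:07, i.e. DF 04:39:47;07.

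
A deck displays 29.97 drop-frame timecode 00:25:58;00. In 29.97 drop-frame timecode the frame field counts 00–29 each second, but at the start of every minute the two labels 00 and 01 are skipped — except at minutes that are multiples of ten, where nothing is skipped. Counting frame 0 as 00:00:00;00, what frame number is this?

Complete 10-minute blocks: 2, each 17982 frames → 35964.
Remaining 5 whole minutes in the current block: 1800 + 4 × 1798 = 8992 frames.
Within the current minute: 58 × 30 + 0 − 2 = 1738 (labels ;00/;01 skipped at this minute). Total = 35964 + 8992 + 1738 = 46694.

46694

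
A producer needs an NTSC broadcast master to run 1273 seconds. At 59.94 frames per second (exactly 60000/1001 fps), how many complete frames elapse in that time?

76303 frames

Frames = 1273 × 60000/1001 = 76380000/1001 ≈ 76303.6963.
Complete frames: 76303.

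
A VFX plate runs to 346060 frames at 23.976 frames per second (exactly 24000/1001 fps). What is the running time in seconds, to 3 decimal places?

Running time = 346060 × 1001/24000 = 17320303/1200 s ≈ 14433.586 s.

14433.586 seconds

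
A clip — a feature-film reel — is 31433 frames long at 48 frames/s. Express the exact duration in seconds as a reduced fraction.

Running time = 31433 ÷ (48) = 31433 × 1/48 = 31433/48 s.

31433/48 seconds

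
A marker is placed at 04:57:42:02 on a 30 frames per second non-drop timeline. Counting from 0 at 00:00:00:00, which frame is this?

535862

Total seconds to the label: (4 × 3600 + 57 × 60 + 42) = 17862.
Frame index = 17862 × 30 + 2 = 535862.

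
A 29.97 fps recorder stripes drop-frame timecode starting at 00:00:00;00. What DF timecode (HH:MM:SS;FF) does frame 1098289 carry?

Ten DF minutes hold 17982 frames, so frame 1098289 lies in block 61 (frames 1096902–1114883) with 1387 frames into that block.
The block's first minute is 1800 frames and the rest 1798 each; 1387 frames reaches minute 0, so 61 × 18 + 0 × 2 = 1098 labels have been skipped so far.
Adding those back, label number 1098289 + 1098 = 1099387 at 30 labels/s is 36646 s + 7 f = 10 h 10 min 46 s frame 7, i.e. 10:10:46;07.

10:10:46;07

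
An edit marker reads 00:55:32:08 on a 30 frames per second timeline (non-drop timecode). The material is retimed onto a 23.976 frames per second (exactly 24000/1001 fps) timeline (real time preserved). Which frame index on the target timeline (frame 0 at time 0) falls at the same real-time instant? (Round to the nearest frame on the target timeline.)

frame 79895

Source frame index: (0×3600 + 55×60 + 32) × 30 + 8 = 99968.
Real time: 99968 / (30) = 49984/15 s.
Target frame: (49984/15) × (24000/1001) = 7270400/91 ≈ 79894.505 → 79895.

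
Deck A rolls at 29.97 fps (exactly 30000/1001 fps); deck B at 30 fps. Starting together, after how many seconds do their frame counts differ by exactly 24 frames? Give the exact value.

The gap grows by |30 − 30000/1001| = 30/1001 frames per second.
Time for a 24-frame gap: 24 ÷ (30/1001) = 800.8 s.

800.8 seconds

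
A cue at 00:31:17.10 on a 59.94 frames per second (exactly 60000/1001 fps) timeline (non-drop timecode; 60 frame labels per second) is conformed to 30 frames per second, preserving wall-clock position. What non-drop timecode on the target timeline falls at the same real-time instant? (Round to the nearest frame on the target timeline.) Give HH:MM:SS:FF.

Source frame index: (0×3600 + 31×60 + 17) × 60 + 10 = 112630.
Real time: 112630 / (60000/1001) = 11274263/6000 s.
Target frame: (11274263/6000) × (30) = 11274263/200 ≈ 56371.315 → 56371.
At 30 labels/s: frame 56371 → 00:31:19:01.

00:31:19:01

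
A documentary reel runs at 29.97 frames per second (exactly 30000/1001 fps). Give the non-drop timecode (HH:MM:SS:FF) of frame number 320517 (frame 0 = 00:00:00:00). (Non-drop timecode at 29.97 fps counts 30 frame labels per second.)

02:58:03:27

320517 ÷ 30 = 10683 full seconds, remainder 27 frames.
10683 s = 2 h 58 min 3 s.
Timecode: 02:58:03:27.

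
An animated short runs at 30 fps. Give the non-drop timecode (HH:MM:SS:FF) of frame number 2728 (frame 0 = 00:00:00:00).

00:01:30:28

2728 ÷ 30 = 90 full seconds, remainder 28 frames.
90 s = 0 h 1 min 30 s.
Timecode: 00:01:30:28.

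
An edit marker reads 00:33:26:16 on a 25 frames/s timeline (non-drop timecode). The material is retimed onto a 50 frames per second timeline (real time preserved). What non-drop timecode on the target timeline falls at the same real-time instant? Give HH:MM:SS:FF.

00:33:26:32

Source frame index: (0×3600 + 33×60 + 26) × 25 + 16 = 50166.
Real time: 50166 / (25) = 50166/25 s.
Target frame: (50166/25) × (50) = 100332.
At 50 labels/s: frame 100332 → 00:33:26:32.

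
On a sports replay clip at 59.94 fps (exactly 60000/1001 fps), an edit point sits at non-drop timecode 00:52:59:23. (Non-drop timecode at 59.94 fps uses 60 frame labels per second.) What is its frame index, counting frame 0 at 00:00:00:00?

190763

Total seconds to the label: (0 × 3600 + 52 × 60 + 59) = 3179.
Frame index = 3179 × 60 + 23 = 190763.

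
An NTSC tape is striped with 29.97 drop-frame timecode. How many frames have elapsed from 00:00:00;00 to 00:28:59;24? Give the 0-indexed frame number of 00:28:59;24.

52142

As if non-drop at 30 labels/s: (0 × 3600 + 28 × 60 + 59) × 30 + 24 = 52194.
Minute boundaries passed: 28; those not divisible by 10: 28 − 2 = 26; dropped labels = 2 × 26 = 52.
Actual frame index = 52194 − 52 = 52142.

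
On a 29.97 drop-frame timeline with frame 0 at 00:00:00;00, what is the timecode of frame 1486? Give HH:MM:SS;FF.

Ten DF minutes hold 17982 frames, so frame 1486 lies in block 0 (frames 0–17981) with 1486 frames into that block.
The block's first minute is 1800 frames and the rest 1798 each; 1486 frames reaches minute 0, so 0 × 18 + 0 × 2 = 0 labels have been skipped so far.
Adding those back, label number 1486 + 0 = 1486 at 30 labels/s is 49 s + 16 f = 0 h 0 min 49 s frame 16, i.e. 00:00:49;16.

00:00:49;16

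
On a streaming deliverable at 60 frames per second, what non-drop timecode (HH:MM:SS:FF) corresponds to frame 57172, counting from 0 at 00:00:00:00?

00:15:52:52

57172 ÷ 60 = 952 full seconds, remainder 52 frames.
952 s = 0 h 15 min 52 s.
Timecode: 00:15:52:52.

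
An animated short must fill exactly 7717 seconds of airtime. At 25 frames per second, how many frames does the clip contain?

192925 frames

Frames = 7717 × 25 = 192925.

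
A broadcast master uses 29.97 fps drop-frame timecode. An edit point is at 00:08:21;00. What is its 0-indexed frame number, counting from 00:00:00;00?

As if non-drop at 30 labels/s: (0 × 3600 + 8 × 60 + 21) × 30 + 0 = 15030.
Minute boundaries passed: 8; those not divisible by 10: 8 − 0 = 8; dropped labels = 2 × 8 = 16.
Actual frame index = 15030 − 16 = 15014.

15014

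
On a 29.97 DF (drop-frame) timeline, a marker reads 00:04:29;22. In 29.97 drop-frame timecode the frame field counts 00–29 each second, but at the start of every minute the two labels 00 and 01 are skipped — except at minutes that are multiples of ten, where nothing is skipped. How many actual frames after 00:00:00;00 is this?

8084

Complete 10-minute blocks: 0, each 17982 frames → 0.
Remaining 4 whole minutes in the current block: 1800 + 3 × 1798 = 7194 frames.
Within the current minute: 29 × 30 + 22 − 2 = 890 (labels ;00/;01 skipped at this minute). Total = 0 + 7194 + 890 = 8084.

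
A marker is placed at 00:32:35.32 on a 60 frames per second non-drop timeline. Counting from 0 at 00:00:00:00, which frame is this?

frame 117332

Total seconds to the label: (0 × 3600 + 32 × 60 + 35) = 1955.
Frame index = 1955 × 60 + 32 = 117332.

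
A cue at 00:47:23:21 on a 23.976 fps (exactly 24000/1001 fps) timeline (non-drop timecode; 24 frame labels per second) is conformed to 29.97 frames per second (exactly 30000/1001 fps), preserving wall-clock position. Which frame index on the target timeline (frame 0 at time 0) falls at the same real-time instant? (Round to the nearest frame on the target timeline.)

frame 85316

Source frame index: (0×3600 + 47×60 + 23) × 24 + 21 = 68253.
Real time: 68253 / (24000/1001) = 22773751/8000 s.
Target frame: (22773751/8000) × (30000/1001) = 341265/4 ≈ 85316.250 → 85316.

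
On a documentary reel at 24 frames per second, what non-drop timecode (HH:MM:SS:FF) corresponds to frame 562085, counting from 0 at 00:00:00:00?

06:30:20:05

562085 ÷ 24 = 23420 full seconds, remainder 5 frames.
23420 s = 6 h 30 min 20 s.
Timecode: 06:30:20:05.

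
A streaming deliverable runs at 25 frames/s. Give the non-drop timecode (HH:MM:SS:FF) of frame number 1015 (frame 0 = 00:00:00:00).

1015 ÷ 25 = 40 full seconds, remainder 15 frames.
40 s = 0 h 0 min 40 s.
Timecode: 00:00:40:15.

00:00:40:15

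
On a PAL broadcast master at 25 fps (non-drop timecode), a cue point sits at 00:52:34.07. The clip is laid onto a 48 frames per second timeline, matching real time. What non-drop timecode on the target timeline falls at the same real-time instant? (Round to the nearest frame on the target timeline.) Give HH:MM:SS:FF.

00:52:34:13

Source frame index: (0×3600 + 52×60 + 34) × 25 + 7 = 78857.
Real time: 78857 / (25) = 78857/25 s.
Target frame: (78857/25) × (48) = 3785136/25 ≈ 151405.440 → 151405.
At 48 labels/s: frame 151405 → 00:52:34:13.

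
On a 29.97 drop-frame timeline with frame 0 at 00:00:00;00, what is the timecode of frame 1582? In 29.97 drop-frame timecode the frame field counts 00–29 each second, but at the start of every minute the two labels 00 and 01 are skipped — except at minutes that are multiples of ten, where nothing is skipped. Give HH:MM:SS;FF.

00:00:52;22

Ten DF minutes hold 17982 frames, so frame 1582 lies in block 0 (frames 0–17981) with 1582 frames into that block.
The block's first minute is 1800 frames and the rest 1798 each; 1582 frames reaches minute 0, so 0 × 18 + 0 × 2 = 0 labels have been skipped so far.
Adding those back, label number 1582 + 0 = 1582 at 30 labels/s is 52 s + 22 f = 0 h 0 min 52 s frame 22, i.e. 00:00:52;22.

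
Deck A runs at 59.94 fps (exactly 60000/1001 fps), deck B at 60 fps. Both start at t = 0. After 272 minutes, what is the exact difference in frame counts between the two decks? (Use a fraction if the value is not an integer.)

979200/1001 frames

272 min = 16320 s.
A emits 60000/1001 × 16320 = 979200000/1001 frames; B emits 60 × 16320 = 979200.
Difference = 979200/1001 frames (≈ 978.2218); B is ahead of A.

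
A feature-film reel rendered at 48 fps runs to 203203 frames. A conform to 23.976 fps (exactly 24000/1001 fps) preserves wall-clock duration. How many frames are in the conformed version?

101500 frames

Target frames = source frames × (target rate / source rate) = 203203 × (24000/1001)/(48) = 203203 × 500/1001 = 101500.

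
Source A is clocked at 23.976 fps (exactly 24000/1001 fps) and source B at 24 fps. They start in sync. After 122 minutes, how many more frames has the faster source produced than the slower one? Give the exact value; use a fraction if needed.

175680/1001 frames

122 min = 7320 s.
A emits 24000/1001 × 7320 = 175680000/1001 frames; B emits 24 × 7320 = 175680.
Difference = 175680/1001 frames (≈ 175.5045); B is ahead of A.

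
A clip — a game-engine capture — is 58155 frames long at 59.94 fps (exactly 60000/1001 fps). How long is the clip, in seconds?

970.21925 seconds

Running time = 58155 / (60000/1001) = 970.21925 s.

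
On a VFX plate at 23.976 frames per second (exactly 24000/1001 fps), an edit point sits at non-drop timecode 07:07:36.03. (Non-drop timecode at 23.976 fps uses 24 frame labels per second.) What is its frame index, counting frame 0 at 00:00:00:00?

Total seconds to the label: (7 × 3600 + 7 × 60 + 36) = 25656.
Frame index = 25656 × 24 + 3 = 615747.

frame 615747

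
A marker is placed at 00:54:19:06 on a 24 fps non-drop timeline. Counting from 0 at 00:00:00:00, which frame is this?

frame 78222

Total seconds to the label: (0 × 3600 + 54 × 60 + 19) = 3259.
Frame index = 3259 × 24 + 6 = 78222.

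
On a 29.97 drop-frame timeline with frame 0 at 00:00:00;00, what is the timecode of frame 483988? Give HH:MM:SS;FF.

04:29:09;04

Ten DF minutes hold 17982 frames, so frame 483988 lies in block 26 (frames 467532–485513) with 16456 frames into that block.
The block's first minute is 1800 frames and the rest 1798 each; 16456 frames reaches minute 9, so 26 × 18 + 9 × 2 = 486 labels have been skipped so far.
Adding those back, label number 483988 + 486 = 484474 at 30 labels/s is 16149 s + 4 f = 4 h 29 min 9 s frame 4, i.e. 04:29:09;04.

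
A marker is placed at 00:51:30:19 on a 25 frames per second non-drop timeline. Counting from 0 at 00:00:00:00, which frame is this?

77269

Total seconds to the label: (0 × 3600 + 51 × 60 + 30) = 3090.
Frame index = 3090 × 25 + 19 = 77269.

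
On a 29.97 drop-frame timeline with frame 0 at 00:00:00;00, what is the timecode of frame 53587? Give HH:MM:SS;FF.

Ten DF minutes hold 17982 frames, so frame 53587 lies in block 2 (frames 35964–53945) with 17623 frames into that block.
The block's first minute is 1800 frames and the rest 1798 each; 17623 frames reaches minute 9, so 2 × 18 + 9 × 2 = 54 labels have been skipped so far.
Adding those back, label number 53587 + 54 = 53641 at 30 labels/s is 1788 s + 1 f = 0 h 29 min 48 s frame 1, i.e. 00:29:48;01.

00:29:48;01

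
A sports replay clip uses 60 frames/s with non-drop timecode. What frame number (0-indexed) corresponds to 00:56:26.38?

Total seconds to the label: (0 × 3600 + 56 × 60 + 26) = 3386.
Frame index = 3386 × 60 + 38 = 203198.

frame 203198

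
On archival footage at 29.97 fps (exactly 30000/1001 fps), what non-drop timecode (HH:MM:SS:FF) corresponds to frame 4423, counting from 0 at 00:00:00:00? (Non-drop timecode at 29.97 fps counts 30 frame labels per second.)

4423 ÷ 30 = 147 full seconds, remainder 13 frames.
147 s = 0 h 2 min 27 s.
Timecode: 00:02:27:13.

00:02:27:13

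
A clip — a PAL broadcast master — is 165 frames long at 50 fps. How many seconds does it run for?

Running time = 165 / (50) = 3.3 s.

3.3 seconds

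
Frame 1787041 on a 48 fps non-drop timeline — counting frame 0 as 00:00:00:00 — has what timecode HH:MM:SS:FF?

10:20:30:01

1787041 ÷ 48 = 37230 full seconds, remainder 1 frame.
37230 s = 10 h 20 min 30 s.
Timecode: 10:20:30:01.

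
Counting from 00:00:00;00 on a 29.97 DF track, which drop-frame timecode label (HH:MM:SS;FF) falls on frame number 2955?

00:01:38;17

Each 10-minute DF block holds 10 × 60 × 30 − 9 × 2 = 17982 frames. 2955 ÷ 17982 → 0 full blocks, remainder 2955.
Within the partial block the first minute is 1800 frames and each further minute 1798, so 1 further minute boundary passed. Total skipped labels = 18 × 0 + 2 × 1 = 2.
Non-drop label index = 2955 + 2 = 2957; at 30 labels/s that is 00:01:38:17, i.e. DF 00:01:38;17.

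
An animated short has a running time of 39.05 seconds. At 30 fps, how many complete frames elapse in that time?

Frames = 39.05 × 30 = 2343/2 ≈ 1171.5000.
Complete frames: 1171.

1171 frames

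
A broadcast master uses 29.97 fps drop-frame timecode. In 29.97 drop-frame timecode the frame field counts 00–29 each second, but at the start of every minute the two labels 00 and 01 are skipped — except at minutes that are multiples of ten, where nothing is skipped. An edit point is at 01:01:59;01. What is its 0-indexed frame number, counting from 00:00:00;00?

Complete 10-minute blocks: 6, each 17982 frames → 107892.
Remaining 1 whole minute in the current block: 1800 + 0 × 1798 = 1800 frames.
Within the current minute: 59 × 30 + 1 − 2 = 1769 (labels ;00/;01 skipped at this minute). Total = 107892 + 1800 + 1769 = 111461.

111461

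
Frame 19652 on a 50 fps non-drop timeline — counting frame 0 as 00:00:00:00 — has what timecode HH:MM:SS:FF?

00:06:33:02

19652 ÷ 50 = 393 full seconds, remainder 2 frames.
393 s = 0 h 6 min 33 s.
Timecode: 00:06:33:02.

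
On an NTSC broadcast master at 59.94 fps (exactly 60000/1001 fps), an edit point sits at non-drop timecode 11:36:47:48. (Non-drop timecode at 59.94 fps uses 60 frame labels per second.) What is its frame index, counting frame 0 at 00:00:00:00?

Total seconds to the label: (11 × 3600 + 36 × 60 + 47) = 41807.
Frame index = 41807 × 60 + 48 = 2508468.

2508468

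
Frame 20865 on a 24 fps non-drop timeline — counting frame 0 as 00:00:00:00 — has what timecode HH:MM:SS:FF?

20865 ÷ 24 = 869 full seconds, remainder 9 frames.
869 s = 0 h 14 min 29 s.
Timecode: 00:14:29:09.

00:14:29:09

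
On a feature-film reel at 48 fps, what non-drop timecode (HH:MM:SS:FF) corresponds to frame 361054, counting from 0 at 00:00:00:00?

02:05:21:46

361054 ÷ 48 = 7521 full seconds, remainder 46 frames.
7521 s = 2 h 5 min 21 s.
Timecode: 02:05:21:46.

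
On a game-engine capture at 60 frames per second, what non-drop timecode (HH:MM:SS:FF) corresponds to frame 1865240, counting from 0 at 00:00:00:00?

08:38:07:20

1865240 ÷ 60 = 31087 full seconds, remainder 20 frames.
31087 s = 8 h 38 min 7 s.
Timecode: 08:38:07:20.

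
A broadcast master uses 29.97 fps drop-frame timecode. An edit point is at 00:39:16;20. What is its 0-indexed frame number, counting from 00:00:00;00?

70628

As if non-drop at 30 labels/s: (0 × 3600 + 39 × 60 + 16) × 30 + 20 = 70700.
Minute boundaries passed: 39; those not divisible by 10: 39 − 3 = 36; dropped labels = 2 × 36 = 72.
Actual frame index = 70700 − 72 = 70628.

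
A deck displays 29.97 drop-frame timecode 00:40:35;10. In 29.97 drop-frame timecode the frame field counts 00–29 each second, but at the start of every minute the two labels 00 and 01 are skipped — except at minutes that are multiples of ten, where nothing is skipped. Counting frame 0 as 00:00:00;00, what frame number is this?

72988

Complete 10-minute blocks: 4, each 17982 frames → 71928.
Remaining 0 whole minutes in the current block: 0 frames.
Within the current minute: 35 × 30 + 10 = 1060. Total = 71928 + 0 + 1060 = 72988.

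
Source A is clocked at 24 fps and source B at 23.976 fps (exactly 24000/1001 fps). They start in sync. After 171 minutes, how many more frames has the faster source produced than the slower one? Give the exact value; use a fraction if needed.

171 min = 10260 s.
A emits 24 × 10260 = 246240 frames; B emits 24000/1001 × 10260 = 246240000/1001.
Difference = 246240/1001 frames (≈ 245.9940); B is behind A.

246240/1001 frames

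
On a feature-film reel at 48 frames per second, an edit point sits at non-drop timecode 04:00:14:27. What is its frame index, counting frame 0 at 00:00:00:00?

691899

Total seconds to the label: (4 × 3600 + 0 × 60 + 14) = 14414.
Frame index = 14414 × 48 + 27 = 691899.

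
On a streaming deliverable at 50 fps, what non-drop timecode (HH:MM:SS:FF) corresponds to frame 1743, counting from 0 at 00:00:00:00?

1743 ÷ 50 = 34 full seconds, remainder 43 frames.
34 s = 0 h 0 min 34 s.
Timecode: 00:00:34:43.

00:00:34:43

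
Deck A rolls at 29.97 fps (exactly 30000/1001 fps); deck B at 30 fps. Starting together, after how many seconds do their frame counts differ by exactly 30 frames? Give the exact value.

1001 seconds

The gap grows by |30 − 30000/1001| = 30/1001 frames per second.
Time for a 30-frame gap: 30 ÷ (30/1001) = 1001 s.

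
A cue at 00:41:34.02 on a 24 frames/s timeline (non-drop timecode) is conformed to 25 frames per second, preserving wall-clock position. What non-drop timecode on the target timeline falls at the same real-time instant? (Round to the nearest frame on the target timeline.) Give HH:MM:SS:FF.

Source frame index: (0×3600 + 41×60 + 34) × 24 + 2 = 59858.
Real time: 59858 / (24) = 29929/12 s.
Target frame: (29929/12) × (25) = 748225/12 ≈ 62352.083 → 62352.
At 25 labels/s: frame 62352 → 00:41:34:02.

00:41:34:02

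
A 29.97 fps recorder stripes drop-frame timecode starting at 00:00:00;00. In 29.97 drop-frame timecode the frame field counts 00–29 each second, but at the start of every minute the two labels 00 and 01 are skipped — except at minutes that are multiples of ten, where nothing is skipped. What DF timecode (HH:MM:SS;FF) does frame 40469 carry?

Ten DF minutes hold 17982 frames, so frame 40469 lies in block 2 (frames 35964–53945) with 4505 frames into that block.
The block's first minute is 1800 frames and the rest 1798 each; 4505 frames reaches minute 2, so 2 × 18 + 2 × 2 = 40 labels have been skipped so far.
Adding those back, label number 40469 + 40 = 40509 at 30 labels/s is 1350 s + 9 f = 0 h 22 min 30 s frame 9, i.e. 00:22:30;09.

00:22:30;09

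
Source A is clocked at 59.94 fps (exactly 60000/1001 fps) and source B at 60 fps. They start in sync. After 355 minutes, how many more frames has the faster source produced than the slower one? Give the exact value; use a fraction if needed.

1278000/1001 frames

355 min = 21300 s.
A emits 60000/1001 × 21300 = 1278000000/1001 frames; B emits 60 × 21300 = 1278000.
Difference = 1278000/1001 frames (≈ 1276.7233); B is ahead of A.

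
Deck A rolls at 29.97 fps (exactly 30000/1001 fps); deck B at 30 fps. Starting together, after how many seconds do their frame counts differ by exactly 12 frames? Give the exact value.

400.4 seconds

The gap grows by |30 − 30000/1001| = 30/1001 frames per second.
Time for a 12-frame gap: 12 ÷ (30/1001) = 400.4 s.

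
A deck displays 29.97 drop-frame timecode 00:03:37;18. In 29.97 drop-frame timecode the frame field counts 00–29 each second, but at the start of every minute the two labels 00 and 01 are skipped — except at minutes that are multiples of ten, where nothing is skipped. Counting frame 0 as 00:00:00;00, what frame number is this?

Complete 10-minute blocks: 0, each 17982 frames → 0.
Remaining 3 whole minutes in the current block: 1800 + 2 × 1798 = 5396 frames.
Within the current minute: 37 × 30 + 18 − 2 = 1126 (labels ;00/;01 skipped at this minute). Total = 0 + 5396 + 1126 = 6522.

6522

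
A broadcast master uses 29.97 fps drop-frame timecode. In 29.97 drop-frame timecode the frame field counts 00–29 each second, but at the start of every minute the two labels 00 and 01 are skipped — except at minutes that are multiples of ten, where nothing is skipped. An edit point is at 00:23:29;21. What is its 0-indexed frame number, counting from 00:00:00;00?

Complete 10-minute blocks: 2, each 17982 frames → 35964.
Remaining 3 whole minutes in the current block: 1800 + 2 × 1798 = 5396 frames.
Within the current minute: 29 × 30 + 21 − 2 = 889 (labels ;00/;01 skipped at this minute). Total = 35964 + 5396 + 889 = 42249.

42249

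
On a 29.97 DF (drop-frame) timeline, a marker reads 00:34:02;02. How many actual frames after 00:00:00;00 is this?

As if non-drop at 30 labels/s: (0 × 3600 + 34 × 60 + 2) × 30 + 2 = 61262.
Minute boundaries passed: 34; those not divisible by 10: 34 − 3 = 31; dropped labels = 2 × 31 = 62.
Actual frame index = 61262 − 62 = 61200.

61200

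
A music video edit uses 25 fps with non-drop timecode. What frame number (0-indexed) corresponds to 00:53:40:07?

Total seconds to the label: (0 × 3600 + 53 × 60 + 40) = 3220.
Frame index = 3220 × 25 + 7 = 80507.

80507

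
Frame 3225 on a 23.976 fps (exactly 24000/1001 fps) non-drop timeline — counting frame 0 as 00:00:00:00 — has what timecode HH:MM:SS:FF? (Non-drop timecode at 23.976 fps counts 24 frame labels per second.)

3225 ÷ 24 = 134 full seconds, remainder 9 frames.
134 s = 0 h 2 min 14 s.
Timecode: 00:02:14:09.

00:02:14:09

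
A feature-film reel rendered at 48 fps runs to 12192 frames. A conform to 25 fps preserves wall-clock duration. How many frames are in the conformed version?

6350 frames

Target frames = source frames × (target rate / source rate) = 12192 × (25)/(48) = 12192 × 25/48 = 6350.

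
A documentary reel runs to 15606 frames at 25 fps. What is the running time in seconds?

624.24 seconds

Running time = 15606 / (25) = 624.24 s.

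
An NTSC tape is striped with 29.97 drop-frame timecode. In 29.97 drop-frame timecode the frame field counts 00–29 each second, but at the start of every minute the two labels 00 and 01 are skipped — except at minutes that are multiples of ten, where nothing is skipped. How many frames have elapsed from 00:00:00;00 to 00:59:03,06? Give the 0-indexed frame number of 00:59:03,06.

106188

As if non-drop at 30 labels/s: (0 × 3600 + 59 × 60 + 3) × 30 + 6 = 106296.
Minute boundaries passed: 59; those not divisible by 10: 59 − 5 = 54; dropped labels = 2 × 54 = 108.
Actual frame index = 106296 − 108 = 106188.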